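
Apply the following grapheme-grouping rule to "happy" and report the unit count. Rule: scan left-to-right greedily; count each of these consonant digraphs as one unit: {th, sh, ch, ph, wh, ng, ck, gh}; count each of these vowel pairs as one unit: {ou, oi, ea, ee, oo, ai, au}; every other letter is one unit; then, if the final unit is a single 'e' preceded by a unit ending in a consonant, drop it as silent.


Word: "happy" (5 letters)
Left-to-right scan:
  (1) 'h' (letter)
  (2) 'a' (letter)
  (3) 'p' (letter)
  (4) 'p' (letter)
  (5) 'y' (letter)
Units from scan: 5
Sound units = 5 units


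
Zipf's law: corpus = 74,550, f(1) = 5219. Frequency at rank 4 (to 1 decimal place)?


Zipf's law: f(r) = f(1) / r
f(1) = 5219
f(4) = 5219 / 4
= 1304.8 occurrences


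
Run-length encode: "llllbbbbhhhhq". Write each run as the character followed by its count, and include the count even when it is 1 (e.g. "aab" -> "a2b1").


String: "llllbbbbhhhhq"
Scanning for consecutive runs:
  'l' x 4
  'b' x 4
  'h' x 4
  'q' x 1
RLE = "l4b4h4q1"


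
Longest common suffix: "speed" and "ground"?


Word 1: "speed"
Word 2: "ground"
Comparing from end:
  Pos -1: 'd' == 'd'
  Pos -2: 'e' != 'n' (stop)
LCS = "d" (length 1)


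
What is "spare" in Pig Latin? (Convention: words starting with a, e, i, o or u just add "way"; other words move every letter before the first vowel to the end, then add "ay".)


Word: "spare"
Starts with consonant(s) → move to end, add 'ay'
Consonant cluster: "sp"
Pig Latin = "arespay"


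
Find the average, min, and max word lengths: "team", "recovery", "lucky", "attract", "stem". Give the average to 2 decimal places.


Lengths: "team"=4, "recovery"=8, "lucky"=5, "attract"=7, "stem"=4
Sum = 28, Count = 5
Average = 28/5 = 5.60
= avg=5.60, min=4, max=8


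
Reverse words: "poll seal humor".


Original: "poll seal humor"
Words (1..n): poll | seal | humor
Reversed (n..1): humor | seal | poll
Result = "humor seal poll"


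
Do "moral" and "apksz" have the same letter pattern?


Pattern of "moral": [0, 1, 2, 3, 4]
Pattern of "apksz": [0, 1, 2, 3, 4]
Patterns match
Same pattern = Yes


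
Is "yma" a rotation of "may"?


Word: "may", Candidate: "yma"
Method: check if candidate is substring of word+word
"maymay" contains "yma"? Yes
Is rotation = Yes


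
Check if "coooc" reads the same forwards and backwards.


Word: "coooc"
Reversed: "coooc"
Forward == Backward? coooc == coooc
Palindrome = Yes


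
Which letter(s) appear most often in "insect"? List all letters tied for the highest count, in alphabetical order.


Word: "insect"
Letter counts:
  'c': 1
  'e': 1
  'i': 1
  'n': 1
  's': 1
  't': 1
Maximum count = 1
Most frequent = 'c', 'e', 'i', 'n', 's', 't' (1 time each)


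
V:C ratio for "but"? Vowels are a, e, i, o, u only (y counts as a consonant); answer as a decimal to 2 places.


Word: "but"
Vowels (a,e,i,o,u): 1
Consonants: 2
Ratio = 1/2
= 0.50


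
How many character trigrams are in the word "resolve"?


Word: "resolve" (length 7)
Number of 3-grams = length - 3 + 1 = 7 - 3 + 1
= 5


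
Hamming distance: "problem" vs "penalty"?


Comparing character by character (same length = 7):
  Pos 0: 'p' vs 'p' =
  Pos 1: 'r' vs 'e' !=
  Pos 2: 'o' vs 'n' !=
  Pos 3: 'b' vs 'a' !=
  Pos 4: 'l' vs 'l' =
  Pos 5: 'e' vs 't' !=
  Pos 6: 'm' vs 'y' !=
Hamming distance = 5


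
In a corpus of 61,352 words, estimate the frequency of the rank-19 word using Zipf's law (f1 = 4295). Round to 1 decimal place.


Zipf's law: f(r) = f(1) / r
f(1) = 4295
f(19) = 4295 / 19
= 226.1 occurrences


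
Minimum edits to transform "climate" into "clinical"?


Word 1: "climate" (length 7)
Word 2: "clinical" (length 8)
One optimal edit sequence (insert/delete/substitute each cost 1):
  1. keep 'c'
  2. keep 'l'
  3. keep 'i'
  4. insert 'n'  (+1)
  5. substitute 'm' -> 'i'  (+1)
  6. substitute 'a' -> 'c'  (+1)
  7. substitute 't' -> 'a'  (+1)
  8. substitute 'e' -> 'l'  (+1)
Total edit operations: 5
Edit distance = 5


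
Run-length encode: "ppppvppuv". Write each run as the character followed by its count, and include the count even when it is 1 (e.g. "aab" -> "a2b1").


String: "ppppvppuv"
Scanning for consecutive runs:
  'p' x 4
  'v' x 1
  'p' x 2
  'u' x 1
  'v' x 1
RLE = "p4v1p2u1v1"


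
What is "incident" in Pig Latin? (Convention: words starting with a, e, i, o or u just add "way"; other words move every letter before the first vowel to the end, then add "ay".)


Word: "incident"
Starts with vowel → add 'way'
Pig Latin = "incidentway"


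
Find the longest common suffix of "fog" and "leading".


Word 1: "fog"
Word 2: "leading"
Comparing from end:
  Pos -1: 'g' == 'g'
  Pos -2: 'o' != 'n' (stop)
LCS = "g" (length 1)


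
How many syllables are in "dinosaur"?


Word: "dinosaur"
Syllable breakdown: di / no / saur
Counting: 3 parts
= 3 syllables


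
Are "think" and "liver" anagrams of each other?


Word 1: "think" → sorted: hiknt
Word 2: "liver" → sorted: eilrv
Same letters? hiknt != eilrv
Anagram = No


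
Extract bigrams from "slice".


Word: "slice" (length 5)
Number of bigrams = 5 - 2 + 1 = 4
  Position 0: "sl"
  Position 1: "li"
  Position 2: "ic"
  Position 3: "ce"
Bigrams = "sl", "li", "ic", "ce"


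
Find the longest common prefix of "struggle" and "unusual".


Word 1: "struggle"
Word 2: "unusual"
Comparing from start:
  Pos 0: 's' != 'u' (stop)
LCP = "" (length 0)


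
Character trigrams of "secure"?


Word: "secure" (length 6)
Number of trigrams = 6 - 3 + 1 = 4
  Position 0: "sec"
  Position 1: "ecu"
  Position 2: "cur"
  Position 3: "ure"
Trigrams = "sec", "ecu", "cur", "ure"


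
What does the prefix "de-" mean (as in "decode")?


Prefix: de-
Example: decode = de- + code
Meaning = remove / reverse


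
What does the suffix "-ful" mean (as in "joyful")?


Suffix: -ful
As in: joyful -> joy + -ful
Meaning = full of


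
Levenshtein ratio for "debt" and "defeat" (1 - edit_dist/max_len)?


Word 1: "debt" (length 4)
Word 2: "defeat" (length 6)
One optimal edit sequence:
  1. keep 'd'
  2. insert 'e'  (+1)
  3. insert 'f'  (+1)
  4. keep 'e'
  5. substitute 'b' -> 'a'  (+1)
  6. keep 't'
Edit distance = 3
Max length = max(4, 6) = 6
Similarity = 1 - 3/6
= 0.5000


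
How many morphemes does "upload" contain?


Word: "upload"
Morphemes: up- / load
Each morpheme carries meaning
= 2 morphemes


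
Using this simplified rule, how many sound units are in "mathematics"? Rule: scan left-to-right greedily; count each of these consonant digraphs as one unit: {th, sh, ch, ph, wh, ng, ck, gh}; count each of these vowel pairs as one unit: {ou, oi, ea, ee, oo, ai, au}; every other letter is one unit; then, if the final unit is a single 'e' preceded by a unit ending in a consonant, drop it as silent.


Word: "mathematics" (11 letters)
Left-to-right scan:
  [1] 'm' (letter)
  [2] 'a' (letter)
  [3] 'th' (digraph)
  [4] 'e' (letter)
  [5] 'm' (letter)
  [6] 'a' (letter)
  [7] 't' (letter)
  [8] 'i' (letter)
  [9] 'c' (letter)
  [10] 's' (letter)
Units from scan: 10
Sound units = 10 units


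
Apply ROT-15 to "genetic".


Word: "genetic"
Shift: 15
Each letter → (letter + shift) mod 26:
  'g' (6) + 15 = 21 → 'v'
  'e' (4) + 15 = 19 → 't'
  'n' (13) + 15 = 2 → 'c'
  'e' (4) + 15 = 19 → 't'
  't' (19) + 15 = 8 → 'i'
  'i' (8) + 15 = 23 → 'x'
  'c' (2) + 15 = 17 → 'r'
Result = "vtctixr"


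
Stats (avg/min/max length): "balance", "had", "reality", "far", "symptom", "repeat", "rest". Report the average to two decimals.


Lengths: "balance"=7, "had"=3, "reality"=7, "far"=3, "symptom"=7, "repeat"=6, "rest"=4
Sum = 37, Count = 7
Average = 37/7 = 5.29
= avg=5.29, min=3, max=7


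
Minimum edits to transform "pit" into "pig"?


Word 1: "pit" (length 3)
Word 2: "pig" (length 3)
One optimal edit sequence (insert/delete/substitute each cost 1):
  1. keep 'p'
  2. keep 'i'
  3. substitute 't' -> 'g'  (+1)
Total edit operations: 1
Edit distance = 1


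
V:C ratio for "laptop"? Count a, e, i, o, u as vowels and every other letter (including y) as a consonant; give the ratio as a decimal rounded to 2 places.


Word: "laptop"
Vowels (a,e,i,o,u): 2
Consonants: 4
Ratio = 2/4
= 0.50


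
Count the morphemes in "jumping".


Word: "jumping"
Morphemes: jump + -ing
Each morpheme carries meaning
= 2 morphemes


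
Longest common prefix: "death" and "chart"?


Word 1: "death"
Word 2: "chart"
Comparing from start:
  Pos 0: 'd' != 'c' (stop)
LCP = "" (length 0)


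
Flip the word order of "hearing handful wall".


Original: "hearing handful wall"
Words (1..n): hearing | handful | wall
Reversed (n..1): wall | handful | hearing
Result = "wall handful hearing"


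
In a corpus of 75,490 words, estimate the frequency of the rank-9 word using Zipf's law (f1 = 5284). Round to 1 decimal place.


Zipf's law: f(r) = f(1) / r
f(1) = 5284
f(9) = 5284 / 9
= 587.1 occurrences


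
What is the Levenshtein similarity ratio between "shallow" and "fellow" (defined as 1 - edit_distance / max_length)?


Word 1: "shallow" (length 7)
Word 2: "fellow" (length 6)
One optimal edit sequence:
  1. delete 's'  (+1)
  2. substitute 'h' -> 'f'  (+1)
  3. substitute 'a' -> 'e'  (+1)
  4. keep 'l'
  5. keep 'l'
  6. keep 'o'
  7. keep 'w'
Edit distance = 3
Max length = max(7, 6) = 7
Similarity = 1 - 3/7
= 0.5714


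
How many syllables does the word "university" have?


Word: "university"
Syllable breakdown: u-ni-ver-si-ty
Counting: 5 parts
= 5 syllables


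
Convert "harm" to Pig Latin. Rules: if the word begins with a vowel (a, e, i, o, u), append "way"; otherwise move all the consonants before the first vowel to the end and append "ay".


Word: "harm"
Starts with consonant(s) → move to end, add 'ay'
Consonant cluster: "h"
Pig Latin = "armhay"


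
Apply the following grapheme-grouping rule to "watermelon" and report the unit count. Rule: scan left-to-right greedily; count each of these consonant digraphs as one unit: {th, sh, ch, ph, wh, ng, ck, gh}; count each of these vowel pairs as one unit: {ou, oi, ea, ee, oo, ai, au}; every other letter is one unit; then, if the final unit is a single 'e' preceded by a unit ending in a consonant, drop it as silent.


Word: "watermelon" (10 letters)
Left-to-right scan:
  (1) 'w' (letter)
  (2) 'a' (letter)
  (3) 't' (letter)
  (4) 'e' (letter)
  (5) 'r' (letter)
  (6) 'm' (letter)
  (7) 'e' (letter)
  (8) 'l' (letter)
  (9) 'o' (letter)
  (10) 'n' (letter)
Units from scan: 10
Sound units = 10 units


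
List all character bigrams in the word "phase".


Word: "phase" (length 5)
Number of bigrams = 5 - 2 + 1 = 4
  Position 0: "ph"
  Position 1: "ha"
  Position 2: "as"
  Position 3: "se"
Bigrams = "ph", "ha", "as", "se"


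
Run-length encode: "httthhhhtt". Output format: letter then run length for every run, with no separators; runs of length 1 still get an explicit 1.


String: "httthhhhtt"
Scanning for consecutive runs:
  'h' x 1
  't' x 3
  'h' x 4
  't' x 2
RLE = "h1t3h4t2"


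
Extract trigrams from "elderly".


Word: "elderly" (length 7)
Number of trigrams = 7 - 3 + 1 = 5
  Position 0: "eld"
  Position 1: "lde"
  Position 2: "der"
  Position 3: "erl"
  Position 4: "rly"
Trigrams = "eld", "lde", "der", "erl", "rly"


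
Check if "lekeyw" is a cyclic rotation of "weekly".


Word: "weekly", Candidate: "lekeyw"
Method: check if candidate is substring of word+word
"weeklyweekly" contains "lekeyw"? No
Is rotation = No


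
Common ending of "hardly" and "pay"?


Word 1: "hardly"
Word 2: "pay"
Comparing from end:
  Pos -1: 'y' == 'y'
  Pos -2: 'l' != 'a' (stop)
LCS = "y" (length 1)


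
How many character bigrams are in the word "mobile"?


Word: "mobile" (length 6)
Number of 2-grams = length - 2 + 1 = 6 - 2 + 1
= 5


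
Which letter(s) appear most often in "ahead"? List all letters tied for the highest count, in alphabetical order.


Word: "ahead"
Letter counts:
  'a': 2
  'd': 1
  'e': 1
  'h': 1
Maximum count = 2
Most frequent = 'a' (2 times each)


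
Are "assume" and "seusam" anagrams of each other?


Word 1: "assume" → sorted: aemssu
Word 2: "seusam" → sorted: aemssu
Same letters? aemssu == aemssu
Anagram = Yes


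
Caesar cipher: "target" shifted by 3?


Word: "target"
Shift: 3
Each letter → (letter + shift) mod 26:
  't' (19) + 3 = 22 → 'w'
  'a' (0) + 3 = 3 → 'd'
  'r' (17) + 3 = 20 → 'u'
  'g' (6) + 3 = 9 → 'j'
  'e' (4) + 3 = 7 → 'h'
  't' (19) + 3 = 22 → 'w'
Result = "wdujhw"


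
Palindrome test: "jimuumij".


Word: "jimuumij"
Reversed: "jimuumij"
Forward == Backward? jimuumij == jimuumij
Palindrome = Yes


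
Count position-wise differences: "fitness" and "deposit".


Comparing character by character (same length = 7):
  Pos 0: 'f' vs 'd' !=
  Pos 1: 'i' vs 'e' !=
  Pos 2: 't' vs 'p' !=
  Pos 3: 'n' vs 'o' !=
  Pos 4: 'e' vs 's' !=
  Pos 5: 's' vs 'i' !=
  Pos 6: 's' vs 't' !=
Hamming distance = 7


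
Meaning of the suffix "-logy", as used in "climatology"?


Suffix: -logy
As in: climatology -> climate + -logy, with a spelling change
Meaning = study of


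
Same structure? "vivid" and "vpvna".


Pattern of "vivid": [0, 1, 0, 1, 2]
Pattern of "vpvna": [0, 1, 0, 2, 3]
Patterns do not match
Same pattern = No


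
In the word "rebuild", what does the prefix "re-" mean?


Prefix: re-
Example: rebuild (re- + build)
Meaning = again


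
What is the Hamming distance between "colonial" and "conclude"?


Comparing character by character (same length = 8):
  Pos 0: 'c' vs 'c' =
  Pos 1: 'o' vs 'o' =
  Pos 2: 'l' vs 'n' !=
  Pos 3: 'o' vs 'c' !=
  Pos 4: 'n' vs 'l' !=
  Pos 5: 'i' vs 'u' !=
  Pos 6: 'a' vs 'd' !=
  Pos 7: 'l' vs 'e' !=
Hamming distance = 6


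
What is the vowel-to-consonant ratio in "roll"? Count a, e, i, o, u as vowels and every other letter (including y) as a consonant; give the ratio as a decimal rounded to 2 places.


Word: "roll"
Vowels (a,e,i,o,u): 1
Consonants: 3
Ratio = 1/3
= 0.33


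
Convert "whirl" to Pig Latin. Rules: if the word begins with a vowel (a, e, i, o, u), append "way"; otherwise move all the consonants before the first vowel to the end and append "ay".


Word: "whirl"
Starts with consonant(s) → move to end, add 'ay'
Consonant cluster: "wh"
Pig Latin = "irlwhay"


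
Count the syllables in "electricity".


Word: "electricity"
Syllable breakdown: e-lec-tric-i-ty
Counting: 5 parts
= 5 syllables


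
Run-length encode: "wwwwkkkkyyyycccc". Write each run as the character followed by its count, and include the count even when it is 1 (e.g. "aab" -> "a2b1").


String: "wwwwkkkkyyyycccc"
Scanning for consecutive runs:
  'w' x 4
  'k' x 4
  'y' x 4
  'c' x 4
RLE = "w4k4y4c4"


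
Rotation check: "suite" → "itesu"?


Word: "suite", Candidate: "itesu"
Method: check if candidate is substring of word+word
"suitesuite" contains "itesu"? Yes
Is rotation = Yes


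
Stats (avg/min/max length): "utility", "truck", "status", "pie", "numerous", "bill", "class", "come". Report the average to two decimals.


Lengths: "utility"=7, "truck"=5, "status"=6, "pie"=3, "numerous"=8, "bill"=4, "class"=5, "come"=4
Sum = 42, Count = 8
Average = 42/8 = 5.25
= avg=5.25, min=3, max=8


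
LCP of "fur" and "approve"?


Word 1: "fur"
Word 2: "approve"
Comparing from start:
  Pos 0: 'f' != 'a' (stop)
LCP = "" (length 0)


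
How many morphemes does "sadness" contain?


Word: "sadness"
Morphemes: sad | -ness
Each morpheme carries meaning
= 2 morphemes


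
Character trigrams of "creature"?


Word: "creature" (length 8)
Number of trigrams = 8 - 3 + 1 = 6
  Position 0: "cre"
  Position 1: "rea"
  Position 2: "eat"
  Position 3: "atu"
  Position 4: "tur"
  Position 5: "ure"
Trigrams = "cre", "rea", "eat", "atu", "tur", "ure"


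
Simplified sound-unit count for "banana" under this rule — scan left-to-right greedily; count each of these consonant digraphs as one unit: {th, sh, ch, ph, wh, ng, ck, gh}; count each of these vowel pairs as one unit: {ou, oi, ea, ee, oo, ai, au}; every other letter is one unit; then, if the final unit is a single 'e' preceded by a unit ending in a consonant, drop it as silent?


Word: "banana" (6 letters)
Left-to-right scan:
  (1) 'b' (letter)
  (2) 'a' (letter)
  (3) 'n' (letter)
  (4) 'a' (letter)
  (5) 'n' (letter)
  (6) 'a' (letter)
Units from scan: 6
Sound units = 6 units


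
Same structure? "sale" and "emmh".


Pattern of "sale": [0, 1, 2, 3]
Pattern of "emmh": [0, 1, 1, 2]
Patterns do not match
Same pattern = No


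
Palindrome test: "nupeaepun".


Word: "nupeaepun"
Reversed: "nupeaepun"
Forward == Backward? nupeaepun == nupeaepun
Palindrome = Yes


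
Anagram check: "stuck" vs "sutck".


Word 1: "stuck" → sorted: ckstu
Word 2: "sutck" → sorted: ckstu
Same letters? ckstu == ckstu
Anagram = Yes


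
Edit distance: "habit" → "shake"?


Word 1: "habit" (length 5)
Word 2: "shake" (length 5)
One optimal edit sequence (insert/delete/substitute each cost 1):
  1. insert 's'  (+1)
  2. keep 'h'
  3. keep 'a'
  4. delete 'b'  (+1)
  5. substitute 'i' -> 'k'  (+1)
  6. substitute 't' -> 'e'  (+1)
Total edit operations: 4
Edit distance = 4


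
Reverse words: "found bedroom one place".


Original: "found bedroom one place"
Words (1..n): found | bedroom | one | place
Reversed (n..1): place | one | bedroom | found
Result = "place one bedroom found"


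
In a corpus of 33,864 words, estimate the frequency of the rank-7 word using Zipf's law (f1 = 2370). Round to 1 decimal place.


Zipf's law: f(r) = f(1) / r
f(1) = 2370
f(7) = 2370 / 7
= 338.6 occurrences


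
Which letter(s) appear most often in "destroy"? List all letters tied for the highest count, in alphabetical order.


Word: "destroy"
Letter counts:
  'd': 1
  'e': 1
  'o': 1
  'r': 1
  's': 1
  't': 1
  'y': 1
Maximum count = 1
Most frequent = 'd', 'e', 'o', 'r', 's', 't', 'y' (1 time each)


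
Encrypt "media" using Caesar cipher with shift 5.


Word: "media"
Shift: 5
Each letter → (letter + shift) mod 26:
  'm' (12) + 5 = 17 → 'r'
  'e' (4) + 5 = 9 → 'j'
  'd' (3) + 5 = 8 → 'i'
  'i' (8) + 5 = 13 → 'n'
  'a' (0) + 5 = 5 → 'f'
Result = "rjinf"


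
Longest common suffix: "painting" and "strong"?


Word 1: "painting"
Word 2: "strong"
Comparing from end:
  Pos -1: 'g' == 'g'
  Pos -2: 'n' == 'n'
  Pos -3: 'i' != 'o' (stop)
LCS = "ng" (length 2)


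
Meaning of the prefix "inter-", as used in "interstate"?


Prefix: inter-
As in: interstate -> inter- + state
Meaning = between


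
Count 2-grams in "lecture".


Word: "lecture" (length 7)
Number of 2-grams = length - 2 + 1 = 7 - 2 + 1
= 6


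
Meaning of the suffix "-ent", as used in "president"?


Suffix: -ent
Example: president (preside + -ent, with a spelling change)
Meaning = one who / that which


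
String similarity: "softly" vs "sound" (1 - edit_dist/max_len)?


Word 1: "softly" (length 6)
Word 2: "sound" (length 5)
One optimal edit sequence:
  1. keep 's'
  2. keep 'o'
  3. delete 'f'  (+1)
  4. substitute 't' -> 'u'  (+1)
  5. substitute 'l' -> 'n'  (+1)
  6. substitute 'y' -> 'd'  (+1)
Edit distance = 4
Max length = max(6, 5) = 6
Similarity = 1 - 4/6
= 0.3333


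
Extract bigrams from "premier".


Word: "premier" (length 7)
Number of bigrams = 7 - 2 + 1 = 6
  Position 0: "pr"
  Position 1: "re"
  Position 2: "em"
  Position 3: "mi"
  Position 4: "ie"
  Position 5: "er"
Bigrams = "pr", "re", "em", "mi", "ie", "er"


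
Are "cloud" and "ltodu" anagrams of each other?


Word 1: "cloud" → sorted: cdlou
Word 2: "ltodu" → sorted: dlotu
Same letters? cdlou != dlotu
Anagram = No


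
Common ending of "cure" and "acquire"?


Word 1: "cure"
Word 2: "acquire"
Comparing from end:
  Pos -1: 'e' == 'e'
  Pos -2: 'r' == 'r'
  Pos -3: 'u' != 'i' (stop)
LCS = "re" (length 2)


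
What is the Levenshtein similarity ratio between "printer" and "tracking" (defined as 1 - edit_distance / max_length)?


Word 1: "printer" (length 7)
Word 2: "tracking" (length 8)
One optimal edit sequence:
  1. substitute 'p' -> 't'  (+1)
  2. keep 'r'
  3. insert 'a'  (+1)
  4. substitute 'i' -> 'c'  (+1)
  5. substitute 'n' -> 'k'  (+1)
  6. substitute 't' -> 'i'  (+1)
  7. substitute 'e' -> 'n'  (+1)
  8. substitute 'r' -> 'g'  (+1)
Edit distance = 7
Max length = max(7, 8) = 8
Similarity = 1 - 7/8
= 0.1250


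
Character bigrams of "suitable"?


Word: "suitable" (length 8)
Number of bigrams = 8 - 2 + 1 = 7
  Position 0: "su"
  Position 1: "ui"
  Position 2: "it"
  Position 3: "ta"
  Position 4: "ab"
  Position 5: "bl"
  Position 6: "le"
Bigrams = "su", "ui", "it", "ta", "ab", "bl", "le"


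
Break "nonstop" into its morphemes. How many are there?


Word: "nonstop"
Morphemes: non- / stop
Each morpheme carries meaning
= 2 morphemes


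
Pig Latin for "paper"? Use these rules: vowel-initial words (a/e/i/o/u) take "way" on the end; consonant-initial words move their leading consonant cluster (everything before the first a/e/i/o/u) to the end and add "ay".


Word: "paper"
Starts with consonant(s) → move to end, add 'ay'
Consonant cluster: "p"
Pig Latin = "aperpay"


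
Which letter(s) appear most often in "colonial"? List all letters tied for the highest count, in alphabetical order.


Word: "colonial"
Letter counts:
  'a': 1
  'c': 1
  'i': 1
  'l': 2
  'n': 1
  'o': 2
Maximum count = 2
Most frequent = 'l', 'o' (2 times each)


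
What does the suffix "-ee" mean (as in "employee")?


Suffix: -ee
Example: employee = employ + -ee
Meaning = one who receives


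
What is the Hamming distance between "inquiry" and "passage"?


Comparing character by character (same length = 7):
  Pos 0: 'i' vs 'p' !=
  Pos 1: 'n' vs 'a' !=
  Pos 2: 'q' vs 's' !=
  Pos 3: 'u' vs 's' !=
  Pos 4: 'i' vs 'a' !=
  Pos 5: 'r' vs 'g' !=
  Pos 6: 'y' vs 'e' !=
Hamming distance = 7


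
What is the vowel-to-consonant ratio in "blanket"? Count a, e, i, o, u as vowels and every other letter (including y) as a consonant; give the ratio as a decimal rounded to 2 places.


Word: "blanket"
Vowels (a,e,i,o,u): 2
Consonants: 5
Ratio = 2/5
= 0.40


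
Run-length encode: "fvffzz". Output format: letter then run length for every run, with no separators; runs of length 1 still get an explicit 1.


String: "fvffzz"
Scanning for consecutive runs:
  'f' x 1
  'v' x 1
  'f' x 2
  'z' x 2
RLE = "f1v1f2z2"


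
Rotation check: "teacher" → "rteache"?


Word: "teacher", Candidate: "rteache"
Method: check if candidate is substring of word+word
"teacherteacher" contains "rteache"? Yes
Is rotation = Yes


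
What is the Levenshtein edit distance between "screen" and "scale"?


Word 1: "screen" (length 6)
Word 2: "scale" (length 5)
One optimal edit sequence (insert/delete/substitute each cost 1):
  1. keep 's'
  2. keep 'c'
  3. substitute 'r' -> 'a'  (+1)
  4. substitute 'e' -> 'l'  (+1)
  5. keep 'e'
  6. delete 'n'  (+1)
Total edit operations: 3
Edit distance = 3


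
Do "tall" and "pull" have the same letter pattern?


Pattern of "tall": [0, 1, 2, 2]
Pattern of "pull": [0, 1, 2, 2]
Patterns match
Same pattern = Yes


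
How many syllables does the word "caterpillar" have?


Word: "caterpillar"
Syllable breakdown: cat / er / pil / lar
Counting: 4 parts
= 4 syllables


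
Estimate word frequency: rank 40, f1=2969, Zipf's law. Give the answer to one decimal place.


Zipf's law: f(r) = f(1) / r
f(1) = 2969
f(40) = 2969 / 40
= 74.2 occurrences


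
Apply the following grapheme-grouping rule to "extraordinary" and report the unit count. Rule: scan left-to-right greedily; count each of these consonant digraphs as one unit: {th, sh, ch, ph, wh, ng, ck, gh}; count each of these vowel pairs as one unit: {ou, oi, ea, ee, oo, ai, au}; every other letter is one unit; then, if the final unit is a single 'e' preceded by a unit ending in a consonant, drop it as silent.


Word: "extraordinary" (13 letters)
Left-to-right scan:
  [1] 'e' (letter)
  [2] 'x' (letter)
  [3] 't' (letter)
  [4] 'r' (letter)
  [5] 'a' (letter)
  [6] 'o' (letter)
  [7] 'r' (letter)
  [8] 'd' (letter)
  [9] 'i' (letter)
  [10] 'n' (letter)
  [11] 'a' (letter)
  [12] 'r' (letter)
  [13] 'y' (letter)
Units from scan: 13
Sound units = 13 units


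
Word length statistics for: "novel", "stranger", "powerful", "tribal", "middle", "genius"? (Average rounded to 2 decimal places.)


Lengths: "novel"=5, "stranger"=8, "powerful"=8, "tribal"=6, "middle"=6, "genius"=6
Sum = 39, Count = 6
Average = 39/6 = 6.50
= avg=6.50, min=5, max=8


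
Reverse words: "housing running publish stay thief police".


Original: "housing running publish stay thief police"
Words (1..n): housing | running | publish | stay | thief | police
Reversed (n..1): police | thief | stay | publish | running | housing
Result = "police thief stay publish running housing"


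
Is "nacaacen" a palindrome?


Word: "nacaacen"
Reversed: "necaacan"
Forward == Backward? nacaacen != necaacan
Palindrome = No


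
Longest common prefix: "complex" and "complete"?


Word 1: "complex"
Word 2: "complete"
Comparing from start:
  Pos 0: 'c' == 'c'
  Pos 1: 'o' == 'o'
  Pos 2: 'm' == 'm'
  Pos 3: 'p' == 'p'
  Pos 4: 'l' == 'l'
  Pos 5: 'e' == 'e'
  Pos 6: 'x' != 't' (stop)
LCP = "comple" (length 6)


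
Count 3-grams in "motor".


Word: "motor" (length 5)
Number of 3-grams = length - 3 + 1 = 5 - 3 + 1
= 3


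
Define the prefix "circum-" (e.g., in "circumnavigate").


Prefix: circum-
Example: circumnavigate = circum- + navigate
Meaning = around


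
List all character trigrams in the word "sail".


Word: "sail" (length 4)
Number of trigrams = 4 - 3 + 1 = 2
  Position 0: "sai"
  Position 1: "ail"
Trigrams = "sai", "ail"


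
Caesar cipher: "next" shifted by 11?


Word: "next"
Shift: 11
Each letter → (letter + shift) mod 26:
  'n' (13) + 11 = 24 → 'y'
  'e' (4) + 11 = 15 → 'p'
  'x' (23) + 11 = 8 → 'i'
  't' (19) + 11 = 4 → 'e'
Result = "ypie"


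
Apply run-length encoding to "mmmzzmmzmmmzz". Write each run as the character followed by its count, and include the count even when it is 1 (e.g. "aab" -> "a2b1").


String: "mmmzzmmzmmmzz"
Scanning for consecutive runs:
  'm' x 3
  'z' x 2
  'm' x 2
  'z' x 1
  'm' x 3
  'z' x 2
RLE = "m3z2m2z1m3z2"


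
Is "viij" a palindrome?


Word: "viij"
Reversed: "jiiv"
Forward == Backward? viij != jiiv
Palindrome = No


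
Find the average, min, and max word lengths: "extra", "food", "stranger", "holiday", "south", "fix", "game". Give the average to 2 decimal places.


Lengths: "extra"=5, "food"=4, "stranger"=8, "holiday"=7, "south"=5, "fix"=3, "game"=4
Sum = 36, Count = 7
Average = 36/7 = 5.14
= avg=5.14, min=3, max=8


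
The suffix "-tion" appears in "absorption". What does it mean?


Suffix: -tion
As in: absorption -> absorb + -tion, with a spelling change
Meaning = act or process


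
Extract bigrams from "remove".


Word: "remove" (length 6)
Number of bigrams = 6 - 2 + 1 = 5
  Position 0: "re"
  Position 1: "em"
  Position 2: "mo"
  Position 3: "ov"
  Position 4: "ve"
Bigrams = "re", "em", "mo", "ov", "ve"


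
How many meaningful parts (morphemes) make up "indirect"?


Word: "indirect"
Morphemes: in- | direct
Each morpheme carries meaning
= 2 morphemes


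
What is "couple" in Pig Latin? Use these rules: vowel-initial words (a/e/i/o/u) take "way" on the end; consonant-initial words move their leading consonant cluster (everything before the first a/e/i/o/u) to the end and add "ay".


Word: "couple"
Starts with consonant(s) → move to end, add 'ay'
Consonant cluster: "c"
Pig Latin = "ouplecay"


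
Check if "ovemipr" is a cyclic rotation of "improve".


Word: "improve", Candidate: "ovemipr"
Method: check if candidate is substring of word+word
"improveimprove" contains "ovemipr"? No
Is rotation = No


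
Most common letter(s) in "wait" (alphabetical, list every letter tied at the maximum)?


Word: "wait"
Letter counts:
  'a': 1
  'i': 1
  't': 1
  'w': 1
Maximum count = 1
Most frequent = 'a', 'i', 't', 'w' (1 time each)


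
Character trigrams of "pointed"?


Word: "pointed" (length 7)
Number of trigrams = 7 - 3 + 1 = 5
  Position 0: "poi"
  Position 1: "oin"
  Position 2: "int"
  Position 3: "nte"
  Position 4: "ted"
Trigrams = "poi", "oin", "int", "nte", "ted"


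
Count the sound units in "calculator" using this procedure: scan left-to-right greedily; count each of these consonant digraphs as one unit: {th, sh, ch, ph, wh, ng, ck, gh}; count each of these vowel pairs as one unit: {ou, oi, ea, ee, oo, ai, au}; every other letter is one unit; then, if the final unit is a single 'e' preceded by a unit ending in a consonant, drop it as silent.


Word: "calculator" (10 letters)
Left-to-right scan:
  1. 'c' (letter)
  2. 'a' (letter)
  3. 'l' (letter)
  4. 'c' (letter)
  5. 'u' (letter)
  6. 'l' (letter)
  7. 'a' (letter)
  8. 't' (letter)
  9. 'o' (letter)
  10. 'r' (letter)
Units from scan: 10
Sound units = 10 units


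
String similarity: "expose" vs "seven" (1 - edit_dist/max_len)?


Word 1: "expose" (length 6)
Word 2: "seven" (length 5)
One optimal edit sequence:
  1. delete 'e'  (+1)
  2. substitute 'x' -> 's'  (+1)
  3. substitute 'p' -> 'e'  (+1)
  4. substitute 'o' -> 'v'  (+1)
  5. substitute 's' -> 'e'  (+1)
  6. substitute 'e' -> 'n'  (+1)
Edit distance = 6
Max length = max(6, 5) = 6
Similarity = 1 - 6/6
= 0.0000


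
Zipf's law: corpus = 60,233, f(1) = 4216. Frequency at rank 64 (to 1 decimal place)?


Zipf's law: f(r) = f(1) / r
f(1) = 4216
f(64) = 4216 / 64
= 65.9 occurrences


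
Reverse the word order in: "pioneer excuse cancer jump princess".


Original: "pioneer excuse cancer jump princess"
Words (1..n): pioneer | excuse | cancer | jump | princess
Reversed (n..1): princess | jump | cancer | excuse | pioneer
Result = "princess jump cancer excuse pioneer"


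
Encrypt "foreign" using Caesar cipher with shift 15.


Word: "foreign"
Shift: 15
Each letter → (letter + shift) mod 26:
  'f' (5) + 15 = 20 → 'u'
  'o' (14) + 15 = 3 → 'd'
  'r' (17) + 15 = 6 → 'g'
  'e' (4) + 15 = 19 → 't'
  'i' (8) + 15 = 23 → 'x'
  'g' (6) + 15 = 21 → 'v'
  'n' (13) + 15 = 2 → 'c'
Result = "udgtxvc"


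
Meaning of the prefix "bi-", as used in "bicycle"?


Prefix: bi-
Example: bicycle = bi- + cycle
Meaning = two


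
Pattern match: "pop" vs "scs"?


Pattern of "pop": [0, 1, 0]
Pattern of "scs": [0, 1, 0]
Patterns match
Same pattern = Yes


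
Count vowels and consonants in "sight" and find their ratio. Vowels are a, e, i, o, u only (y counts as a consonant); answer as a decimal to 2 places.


Word: "sight"
Vowels (a,e,i,o,u): 1
Consonants: 4
Ratio = 1/4
= 0.25


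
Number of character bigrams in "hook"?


Word: "hook" (length 4)
Number of 2-grams = length - 2 + 1 = 4 - 2 + 1
= 3


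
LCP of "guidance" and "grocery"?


Word 1: "guidance"
Word 2: "grocery"
Comparing from start:
  Pos 0: 'g' == 'g'
  Pos 1: 'u' != 'r' (stop)
LCP = "g" (length 1)


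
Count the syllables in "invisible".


Word: "invisible"
Syllable breakdown: in-vis-i-ble
Counting: 4 parts
= 4 syllables


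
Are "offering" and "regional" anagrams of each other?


Word 1: "offering" → sorted: effginor
Word 2: "regional" → sorted: aegilnor
Same letters? effginor != aegilnor
Anagram = No


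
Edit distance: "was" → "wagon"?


Word 1: "was" (length 3)
Word 2: "wagon" (length 5)
One optimal edit sequence (insert/delete/substitute each cost 1):
  1. keep 'w'
  2. keep 'a'
  3. insert 'g'  (+1)
  4. insert 'o'  (+1)
  5. substitute 's' -> 'n'  (+1)
Total edit operations: 3
Edit distance = 3


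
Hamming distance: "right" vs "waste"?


Comparing character by character (same length = 5):
  Pos 0: 'r' vs 'w' !=
  Pos 1: 'i' vs 'a' !=
  Pos 2: 'g' vs 's' !=
  Pos 3: 'h' vs 't' !=
  Pos 4: 't' vs 'e' !=
Hamming distance = 5


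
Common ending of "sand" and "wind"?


Word 1: "sand"
Word 2: "wind"
Comparing from end:
  Pos -1: 'd' == 'd'
  Pos -2: 'n' == 'n'
  Pos -3: 'a' != 'i' (stop)
LCS = "nd" (length 2)


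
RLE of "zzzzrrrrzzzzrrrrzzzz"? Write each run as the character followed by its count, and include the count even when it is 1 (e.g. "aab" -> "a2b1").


String: "zzzzrrrrzzzzrrrrzzzz"
Scanning for consecutive runs:
  'z' x 4
  'r' x 4
  'z' x 4
  'r' x 4
  'z' x 4
RLE = "z4r4z4r4z4"


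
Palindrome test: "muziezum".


Word: "muziezum"
Reversed: "muzeizum"
Forward == Backward? muziezum != muzeizum
Palindrome = No


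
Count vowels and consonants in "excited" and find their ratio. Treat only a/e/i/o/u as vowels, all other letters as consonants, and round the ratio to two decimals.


Word: "excited"
Vowels (a,e,i,o,u): 3
Consonants: 4
Ratio = 3/4
= 0.75


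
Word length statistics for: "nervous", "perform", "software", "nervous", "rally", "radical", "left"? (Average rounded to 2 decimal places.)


Lengths: "nervous"=7, "perform"=7, "software"=8, "nervous"=7, "rally"=5, "radical"=7, "left"=4
Sum = 45, Count = 7
Average = 45/7 = 6.43
= avg=6.43, min=4, max=8


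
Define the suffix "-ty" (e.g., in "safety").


Suffix: -ty
As in: safety -> safe + -ty
Meaning = quality of


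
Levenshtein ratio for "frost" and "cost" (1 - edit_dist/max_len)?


Word 1: "frost" (length 5)
Word 2: "cost" (length 4)
One optimal edit sequence:
  1. delete 'f'  (+1)
  2. substitute 'r' -> 'c'  (+1)
  3. keep 'o'
  4. keep 's'
  5. keep 't'
Edit distance = 2
Max length = max(5, 4) = 5
Similarity = 1 - 2/5
= 0.6000


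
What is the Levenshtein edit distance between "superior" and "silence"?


Word 1: "superior" (length 8)
Word 2: "silence" (length 7)
One optimal edit sequence (insert/delete/substitute each cost 1):
  1. keep 's'
  2. substitute 'u' -> 'i'  (+1)
  3. substitute 'p' -> 'l'  (+1)
  4. keep 'e'
  5. delete 'r'  (+1)
  6. substitute 'i' -> 'n'  (+1)
  7. substitute 'o' -> 'c'  (+1)
  8. substitute 'r' -> 'e'  (+1)
Total edit operations: 6
Edit distance = 6


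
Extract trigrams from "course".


Word: "course" (length 6)
Number of trigrams = 6 - 3 + 1 = 4
  Position 0: "cou"
  Position 1: "our"
  Position 2: "urs"
  Position 3: "rse"
Trigrams = "cou", "our", "urs", "rse"


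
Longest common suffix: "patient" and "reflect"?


Word 1: "patient"
Word 2: "reflect"
Comparing from end:
  Pos -1: 't' == 't'
  Pos -2: 'n' != 'c' (stop)
LCS = "t" (length 1)


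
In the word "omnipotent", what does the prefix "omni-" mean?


Prefix: omni-
Example: omnipotent = omni- + potent
Meaning = all


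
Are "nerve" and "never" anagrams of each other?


Word 1: "nerve" → sorted: eenrv
Word 2: "never" → sorted: eenrv
Same letters? eenrv == eenrv
Anagram = Yes


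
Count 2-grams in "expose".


Word: "expose" (length 6)
Number of 2-grams = length - 2 + 1 = 6 - 2 + 1
= 5


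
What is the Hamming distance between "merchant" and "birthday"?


Comparing character by character (same length = 8):
  Pos 0: 'm' vs 'b' !=
  Pos 1: 'e' vs 'i' !=
  Pos 2: 'r' vs 'r' =
  Pos 3: 'c' vs 't' !=
  Pos 4: 'h' vs 'h' =
  Pos 5: 'a' vs 'd' !=
  Pos 6: 'n' vs 'a' !=
  Pos 7: 't' vs 'y' !=
Hamming distance = 6


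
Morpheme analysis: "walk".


Word: "walk"
Morphemes: walk
Each morpheme carries meaning
= 1 morpheme


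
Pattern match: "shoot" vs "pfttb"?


Pattern of "shoot": [0, 1, 2, 2, 3]
Pattern of "pfttb": [0, 1, 2, 2, 3]
Patterns match
Same pattern = Yes


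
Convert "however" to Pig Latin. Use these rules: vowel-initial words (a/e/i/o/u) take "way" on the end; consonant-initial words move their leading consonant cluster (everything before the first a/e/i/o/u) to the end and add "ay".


Word: "however"
Starts with consonant(s) → move to end, add 'ay'
Consonant cluster: "h"
Pig Latin = "oweverhay"


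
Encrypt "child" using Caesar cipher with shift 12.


Word: "child"
Shift: 12
Each letter → (letter + shift) mod 26:
  'c' (2) + 12 = 14 → 'o'
  'h' (7) + 12 = 19 → 't'
  'i' (8) + 12 = 20 → 'u'
  'l' (11) + 12 = 23 → 'x'
  'd' (3) + 12 = 15 → 'p'
Result = "otuxp"


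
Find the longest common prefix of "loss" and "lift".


Word 1: "loss"
Word 2: "lift"
Comparing from start:
  Pos 0: 'l' == 'l'
  Pos 1: 'o' != 'i' (stop)
LCP = "l" (length 1)


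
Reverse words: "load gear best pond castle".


Original: "load gear best pond castle"
Words (1..n): load | gear | best | pond | castle
Reversed (n..1): castle | pond | best | gear | load
Result = "castle pond best gear load"


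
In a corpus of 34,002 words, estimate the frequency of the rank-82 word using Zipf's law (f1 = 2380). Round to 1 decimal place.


Zipf's law: f(r) = f(1) / r
f(1) = 2380
f(82) = 2380 / 82
= 29.0 occurrences


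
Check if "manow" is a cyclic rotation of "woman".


Word: "woman", Candidate: "manow"
Method: check if candidate is substring of word+word
"womanwoman" contains "manow"? No
Is rotation = No


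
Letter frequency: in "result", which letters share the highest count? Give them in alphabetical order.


Word: "result"
Letter counts:
  'e': 1
  'l': 1
  'r': 1
  's': 1
  't': 1
  'u': 1
Maximum count = 1
Most frequent = 'e', 'l', 'r', 's', 't', 'u' (1 time each)


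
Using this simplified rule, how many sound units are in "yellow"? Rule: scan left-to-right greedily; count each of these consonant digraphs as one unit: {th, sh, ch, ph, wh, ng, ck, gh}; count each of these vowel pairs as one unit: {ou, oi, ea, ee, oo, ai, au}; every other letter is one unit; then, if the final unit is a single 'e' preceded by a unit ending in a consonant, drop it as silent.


Word: "yellow" (6 letters)
Left-to-right scan:
  [1] 'y' (letter)
  [2] 'e' (letter)
  [3] 'l' (letter)
  [4] 'l' (letter)
  [5] 'o' (letter)
  [6] 'w' (letter)
Units from scan: 6
Sound units = 6 units


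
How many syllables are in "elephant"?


Word: "elephant"
Syllable breakdown: el / e / phant
Counting: 3 parts
= 3 syllables


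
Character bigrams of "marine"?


Word: "marine" (length 6)
Number of bigrams = 6 - 2 + 1 = 5
  Position 0: "ma"
  Position 1: "ar"
  Position 2: "ri"
  Position 3: "in"
  Position 4: "ne"
Bigrams = "ma", "ar", "ri", "in", "ne"


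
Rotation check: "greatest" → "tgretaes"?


Word: "greatest", Candidate: "tgretaes"
Method: check if candidate is substring of word+word
"greatestgreatest" contains "tgretaes"? No
Is rotation = No


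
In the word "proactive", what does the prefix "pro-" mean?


Prefix: pro-
Example: proactive (pro- + active)
Meaning = forward / in favor of


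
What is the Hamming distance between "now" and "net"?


Comparing character by character (same length = 3):
  Pos 0: 'n' vs 'n' =
  Pos 1: 'o' vs 'e' !=
  Pos 2: 'w' vs 't' !=
Hamming distance = 2


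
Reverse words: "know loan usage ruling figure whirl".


Original: "know loan usage ruling figure whirl"
Words (1..n): know | loan | usage | ruling | figure | whirl
Reversed (n..1): whirl | figure | ruling | usage | loan | know
Result = "whirl figure ruling usage loan know"


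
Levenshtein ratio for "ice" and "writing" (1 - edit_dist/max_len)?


Word 1: "ice" (length 3)
Word 2: "writing" (length 7)
One optimal edit sequence:
  1. insert 'w'  (+1)
  2. insert 'r'  (+1)
  3. insert 'i'  (+1)
  4. insert 't'  (+1)
  5. keep 'i'
  6. substitute 'c' -> 'n'  (+1)
  7. substitute 'e' -> 'g'  (+1)
Edit distance = 6
Max length = max(3, 7) = 7
Similarity = 1 - 6/7
= 0.1429


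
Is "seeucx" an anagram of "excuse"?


Word 1: "excuse" → sorted: ceesux
Word 2: "seeucx" → sorted: ceesux
Same letters? ceesux == ceesux
Anagram = Yes


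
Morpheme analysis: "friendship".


Word: "friendship"
Morphemes: friend / -ship
Each morpheme carries meaning
= 2 morphemes
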